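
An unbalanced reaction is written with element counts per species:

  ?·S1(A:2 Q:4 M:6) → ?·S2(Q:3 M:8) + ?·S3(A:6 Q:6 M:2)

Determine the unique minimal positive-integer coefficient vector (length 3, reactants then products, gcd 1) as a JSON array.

Coefficients: [3, 2, 1]

A: 3·2 = 6 | 2·0+1·6 = 6
Q: 3·4 = 12 | 2·3+1·6 = 12
M: 3·6 = 18 | 2·8+1·2 = 18
gcd(3,2,1) = 1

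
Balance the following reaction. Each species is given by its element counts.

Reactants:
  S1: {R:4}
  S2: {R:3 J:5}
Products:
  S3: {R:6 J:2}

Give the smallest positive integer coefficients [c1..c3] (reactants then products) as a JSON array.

R: 6·4+2·3 = 30 | 5·6 = 30
J: 6·0+2·5 = 10 | 5·2 = 10
gcd(6,2,5) = 1

Coefficients: [6, 2, 5]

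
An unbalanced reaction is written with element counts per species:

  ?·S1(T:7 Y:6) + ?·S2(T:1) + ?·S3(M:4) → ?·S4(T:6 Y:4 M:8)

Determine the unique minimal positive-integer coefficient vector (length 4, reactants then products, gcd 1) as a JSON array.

Coefficients: [2, 4, 6, 3]

T: 2·7+4·1+6·0 = 18 | 3·6 = 18
Y: 2·6+4·0+6·0 = 12 | 3·4 = 12
M: 2·0+4·0+6·4 = 24 | 3·8 = 24
gcd(2,4,6,3) = 1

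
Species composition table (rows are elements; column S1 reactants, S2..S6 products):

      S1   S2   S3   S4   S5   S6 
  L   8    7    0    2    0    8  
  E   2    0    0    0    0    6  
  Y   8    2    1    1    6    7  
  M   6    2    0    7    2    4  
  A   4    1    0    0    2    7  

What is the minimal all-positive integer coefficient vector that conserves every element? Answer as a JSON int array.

Coefficients: [6, 4, 6, 2, 3, 2]

L: 6·8 = 48 | 4·7+6·0+2·2+3·0+2·8 = 48
E: 6·2 = 12 | 4·0+6·0+2·0+3·0+2·6 = 12
Y: 6·8 = 48 | 4·2+6·1+2·1+3·6+2·7 = 48
M: 6·6 = 36 | 4·2+6·0+2·7+3·2+2·4 = 36
A: 6·4 = 24 | 4·1+6·0+2·0+3·2+2·7 = 24
gcd(6,4,6,2,3,2) = 1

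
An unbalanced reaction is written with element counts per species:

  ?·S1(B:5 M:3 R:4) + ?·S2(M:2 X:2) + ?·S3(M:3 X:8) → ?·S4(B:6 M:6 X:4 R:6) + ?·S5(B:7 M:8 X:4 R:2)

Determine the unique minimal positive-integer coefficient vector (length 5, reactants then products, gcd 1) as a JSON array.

B: 5·5+4·0+1·0 = 25 | 3·6+1·7 = 25
M: 5·3+4·2+1·3 = 26 | 3·6+1·8 = 26
X: 5·0+4·2+1·8 = 16 | 3·4+1·4 = 16
R: 5·4+4·0+1·0 = 20 | 3·6+1·2 = 20
gcd(5,4,1,3,1) = 1

Coefficients: [5, 4, 1, 3, 1]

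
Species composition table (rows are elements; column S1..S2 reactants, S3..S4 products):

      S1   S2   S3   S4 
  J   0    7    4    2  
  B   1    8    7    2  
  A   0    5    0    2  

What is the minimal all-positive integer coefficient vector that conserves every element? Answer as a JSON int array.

Coefficients: [1, 2, 1, 5]

J: 1·0+2·7 = 14 | 1·4+5·2 = 14
B: 1·1+2·8 = 17 | 1·7+5·2 = 17
A: 1·0+2·5 = 10 | 1·0+5·2 = 10
gcd(1,2,1,5) = 1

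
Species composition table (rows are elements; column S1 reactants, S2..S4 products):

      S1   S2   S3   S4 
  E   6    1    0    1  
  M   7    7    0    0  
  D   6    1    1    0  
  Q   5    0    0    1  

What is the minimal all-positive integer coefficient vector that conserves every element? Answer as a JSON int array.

E: 1·6 = 6 | 1·1+5·0+5·1 = 6
M: 1·7 = 7 | 1·7+5·0+5·0 = 7
D: 1·6 = 6 | 1·1+5·1+5·0 = 6
Q: 1·5 = 5 | 1·0+5·0+5·1 = 5
gcd(1,1,5,5) = 1

Coefficients: [1, 1, 5, 5]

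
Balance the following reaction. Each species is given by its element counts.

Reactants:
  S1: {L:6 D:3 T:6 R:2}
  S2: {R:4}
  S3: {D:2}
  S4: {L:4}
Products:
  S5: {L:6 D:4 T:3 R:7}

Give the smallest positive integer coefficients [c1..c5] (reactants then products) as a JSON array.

Coefficients: [2, 6, 5, 3, 4]

L: 2·6+6·0+5·0+3·4 = 24 | 4·6 = 24
D: 2·3+6·0+5·2+3·0 = 16 | 4·4 = 16
T: 2·6+6·0+5·0+3·0 = 12 | 4·3 = 12
R: 2·2+6·4+5·0+3·0 = 28 | 4·7 = 28
gcd(2,6,5,3,4) = 1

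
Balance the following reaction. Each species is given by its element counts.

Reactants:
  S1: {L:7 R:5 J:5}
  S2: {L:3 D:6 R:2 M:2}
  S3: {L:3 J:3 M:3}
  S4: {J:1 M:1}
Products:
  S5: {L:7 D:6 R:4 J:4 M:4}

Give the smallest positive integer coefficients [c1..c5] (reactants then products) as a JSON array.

L: 2·7+5·3+2·3+4·0 = 35 | 5·7 = 35
D: 2·0+5·6+2·0+4·0 = 30 | 5·6 = 30
R: 2·5+5·2+2·0+4·0 = 20 | 5·4 = 20
J: 2·5+5·0+2·3+4·1 = 20 | 5·4 = 20
M: 2·0+5·2+2·3+4·1 = 20 | 5·4 = 20
gcd(2,5,2,4,5) = 1

Coefficients: [2, 5, 2, 4, 5]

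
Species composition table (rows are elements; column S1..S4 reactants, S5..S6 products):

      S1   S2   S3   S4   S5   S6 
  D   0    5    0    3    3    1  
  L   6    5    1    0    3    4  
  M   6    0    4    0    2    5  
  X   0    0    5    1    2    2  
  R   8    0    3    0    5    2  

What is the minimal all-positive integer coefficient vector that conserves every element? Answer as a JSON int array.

Coefficients: [3, 2, 3, 3, 5, 4]

D: 3·0+2·5+3·0+3·3 = 19 | 5·3+4·1 = 19
L: 3·6+2·5+3·1+3·0 = 31 | 5·3+4·4 = 31
M: 3·6+2·0+3·4+3·0 = 30 | 5·2+4·5 = 30
X: 3·0+2·0+3·5+3·1 = 18 | 5·2+4·2 = 18
R: 3·8+2·0+3·3+3·0 = 33 | 5·5+4·2 = 33
gcd(3,2,3,3,5,4) = 1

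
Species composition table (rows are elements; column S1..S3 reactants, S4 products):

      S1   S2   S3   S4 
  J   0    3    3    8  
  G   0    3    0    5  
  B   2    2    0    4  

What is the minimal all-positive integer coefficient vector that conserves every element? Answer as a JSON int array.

J: 1·0+5·3+3·3 = 24 | 3·8 = 24
G: 1·0+5·3+3·0 = 15 | 3·5 = 15
B: 1·2+5·2+3·0 = 12 | 3·4 = 12
gcd(1,5,3,3) = 1

Coefficients: [1, 5, 3, 3]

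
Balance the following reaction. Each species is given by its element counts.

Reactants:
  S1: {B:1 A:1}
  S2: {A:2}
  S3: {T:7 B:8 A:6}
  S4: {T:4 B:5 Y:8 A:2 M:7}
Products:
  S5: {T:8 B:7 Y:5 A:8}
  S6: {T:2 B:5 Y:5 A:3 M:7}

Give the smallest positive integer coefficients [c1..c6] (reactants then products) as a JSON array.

Coefficients: [5, 6, 2, 5, 3, 5]

T: 5·0+6·0+2·7+5·4 = 34 | 3·8+5·2 = 34
B: 5·1+6·0+2·8+5·5 = 46 | 3·7+5·5 = 46
Y: 5·0+6·0+2·0+5·8 = 40 | 3·5+5·5 = 40
A: 5·1+6·2+2·6+5·2 = 39 | 3·8+5·3 = 39
M: 5·0+6·0+2·0+5·7 = 35 | 3·0+5·7 = 35
gcd(5,6,2,5,3,5) = 1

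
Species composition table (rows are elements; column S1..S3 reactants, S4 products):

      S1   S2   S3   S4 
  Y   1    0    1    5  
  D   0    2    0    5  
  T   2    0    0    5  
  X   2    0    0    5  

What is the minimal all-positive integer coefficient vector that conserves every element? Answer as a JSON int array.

Y: 5·1+5·0+5·1 = 10 | 2·5 = 10
D: 5·0+5·2+5·0 = 10 | 2·5 = 10
T: 5·2+5·0+5·0 = 10 | 2·5 = 10
X: 5·2+5·0+5·0 = 10 | 2·5 = 10
gcd(5,5,5,2) = 1

Coefficients: [5, 5, 5, 2]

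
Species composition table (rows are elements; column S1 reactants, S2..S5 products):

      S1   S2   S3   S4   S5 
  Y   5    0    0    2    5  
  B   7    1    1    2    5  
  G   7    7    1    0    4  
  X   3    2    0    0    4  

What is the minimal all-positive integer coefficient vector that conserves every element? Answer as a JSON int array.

Coefficients: [4, 2, 6, 5, 2]

Y: 4·5 = 20 | 2·0+6·0+5·2+2·5 = 20
B: 4·7 = 28 | 2·1+6·1+5·2+2·5 = 28
G: 4·7 = 28 | 2·7+6·1+5·0+2·4 = 28
X: 4·3 = 12 | 2·2+6·0+5·0+2·4 = 12
gcd(4,2,6,5,2) = 1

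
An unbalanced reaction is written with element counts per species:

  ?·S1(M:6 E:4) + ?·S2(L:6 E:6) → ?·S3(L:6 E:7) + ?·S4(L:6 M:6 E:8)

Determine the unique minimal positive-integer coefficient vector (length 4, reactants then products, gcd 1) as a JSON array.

Coefficients: [1, 3, 2, 1]

L: 1·0+3·6 = 18 | 2·6+1·6 = 18
M: 1·6+3·0 = 6 | 2·0+1·6 = 6
E: 1·4+3·6 = 22 | 2·7+1·8 = 22
gcd(1,3,2,1) = 1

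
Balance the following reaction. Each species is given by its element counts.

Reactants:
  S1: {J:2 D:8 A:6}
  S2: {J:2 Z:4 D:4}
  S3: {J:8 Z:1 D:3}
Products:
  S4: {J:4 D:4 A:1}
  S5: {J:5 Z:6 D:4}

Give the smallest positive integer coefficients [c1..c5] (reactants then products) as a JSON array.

Coefficients: [1, 5, 4, 6, 4]

J: 1·2+5·2+4·8 = 44 | 6·4+4·5 = 44
Z: 1·0+5·4+4·1 = 24 | 6·0+4·6 = 24
D: 1·8+5·4+4·3 = 40 | 6·4+4·4 = 40
A: 1·6+5·0+4·0 = 6 | 6·1+4·0 = 6
gcd(1,5,4,6,4) = 1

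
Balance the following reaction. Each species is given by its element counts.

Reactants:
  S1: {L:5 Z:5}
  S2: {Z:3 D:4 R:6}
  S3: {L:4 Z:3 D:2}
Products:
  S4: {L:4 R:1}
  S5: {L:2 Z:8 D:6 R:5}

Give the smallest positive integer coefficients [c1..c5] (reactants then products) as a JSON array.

Coefficients: [2, 5, 5, 5, 5]

L: 2·5+5·0+5·4 = 30 | 5·4+5·2 = 30
Z: 2·5+5·3+5·3 = 40 | 5·0+5·8 = 40
D: 2·0+5·4+5·2 = 30 | 5·0+5·6 = 30
R: 2·0+5·6+5·0 = 30 | 5·1+5·5 = 30
gcd(2,5,5,5,5) = 1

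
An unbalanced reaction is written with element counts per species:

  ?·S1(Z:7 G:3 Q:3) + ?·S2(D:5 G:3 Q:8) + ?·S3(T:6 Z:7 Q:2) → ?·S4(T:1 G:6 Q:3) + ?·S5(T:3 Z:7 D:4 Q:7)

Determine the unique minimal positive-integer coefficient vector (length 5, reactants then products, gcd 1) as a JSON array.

Coefficients: [2, 4, 3, 3, 5]

T: 2·0+4·0+3·6 = 18 | 3·1+5·3 = 18
Z: 2·7+4·0+3·7 = 35 | 3·0+5·7 = 35
D: 2·0+4·5+3·0 = 20 | 3·0+5·4 = 20
G: 2·3+4·3+3·0 = 18 | 3·6+5·0 = 18
Q: 2·3+4·8+3·2 = 44 | 3·3+5·7 = 44
gcd(2,4,3,3,5) = 1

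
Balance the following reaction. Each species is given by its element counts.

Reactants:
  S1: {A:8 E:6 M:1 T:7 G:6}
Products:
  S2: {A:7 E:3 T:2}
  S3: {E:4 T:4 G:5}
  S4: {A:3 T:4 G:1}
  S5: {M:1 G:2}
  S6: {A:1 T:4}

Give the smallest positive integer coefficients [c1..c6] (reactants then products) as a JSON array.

Coefficients: [4, 4, 3, 1, 4, 1]

A: 4·8 = 32 | 4·7+3·0+1·3+4·0+1·1 = 32
E: 4·6 = 24 | 4·3+3·4+1·0+4·0+1·0 = 24
M: 4·1 = 4 | 4·0+3·0+1·0+4·1+1·0 = 4
T: 4·7 = 28 | 4·2+3·4+1·4+4·0+1·4 = 28
G: 4·6 = 24 | 4·0+3·5+1·1+4·2+1·0 = 24
gcd(4,4,3,1,4,1) = 1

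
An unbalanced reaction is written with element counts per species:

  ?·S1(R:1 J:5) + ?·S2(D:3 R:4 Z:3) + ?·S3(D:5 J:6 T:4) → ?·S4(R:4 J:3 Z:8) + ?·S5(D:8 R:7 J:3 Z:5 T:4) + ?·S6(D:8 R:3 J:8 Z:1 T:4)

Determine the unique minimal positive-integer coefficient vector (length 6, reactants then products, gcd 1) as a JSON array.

D: 2·0+6·3+6·5 = 48 | 1·0+1·8+5·8 = 48
R: 2·1+6·4+6·0 = 26 | 1·4+1·7+5·3 = 26
J: 2·5+6·0+6·6 = 46 | 1·3+1·3+5·8 = 46
Z: 2·0+6·3+6·0 = 18 | 1·8+1·5+5·1 = 18
T: 2·0+6·0+6·4 = 24 | 1·0+1·4+5·4 = 24
gcd(2,6,6,1,1,5) = 1

Coefficients: [2, 6, 6, 1, 1, 5]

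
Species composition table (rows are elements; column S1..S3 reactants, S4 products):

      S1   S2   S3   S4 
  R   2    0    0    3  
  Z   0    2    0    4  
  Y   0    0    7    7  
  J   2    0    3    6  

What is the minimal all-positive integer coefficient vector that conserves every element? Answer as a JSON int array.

Coefficients: [3, 4, 2, 2]

R: 3·2+4·0+2·0 = 6 | 2·3 = 6
Z: 3·0+4·2+2·0 = 8 | 2·4 = 8
Y: 3·0+4·0+2·7 = 14 | 2·7 = 14
J: 3·2+4·0+2·3 = 12 | 2·6 = 12
gcd(3,4,2,2) = 1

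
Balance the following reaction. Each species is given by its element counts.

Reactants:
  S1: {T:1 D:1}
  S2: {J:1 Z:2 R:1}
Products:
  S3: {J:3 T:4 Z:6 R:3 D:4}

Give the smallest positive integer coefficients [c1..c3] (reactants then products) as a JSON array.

Coefficients: [4, 3, 1]

J: 4·0+3·1 = 3 | 1·3 = 3
T: 4·1+3·0 = 4 | 1·4 = 4
Z: 4·0+3·2 = 6 | 1·6 = 6
R: 4·0+3·1 = 3 | 1·3 = 3
D: 4·1+3·0 = 4 | 1·4 = 4
gcd(4,3,1) = 1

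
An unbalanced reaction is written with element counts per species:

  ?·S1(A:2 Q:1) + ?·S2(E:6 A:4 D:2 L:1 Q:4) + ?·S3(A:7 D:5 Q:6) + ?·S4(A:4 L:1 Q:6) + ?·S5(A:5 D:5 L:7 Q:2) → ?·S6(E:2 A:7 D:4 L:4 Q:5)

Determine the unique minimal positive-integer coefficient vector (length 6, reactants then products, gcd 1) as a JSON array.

E: 4·0+2·6+1·0+1·0+3·0 = 12 | 6·2 = 12
A: 4·2+2·4+1·7+1·4+3·5 = 42 | 6·7 = 42
D: 4·0+2·2+1·5+1·0+3·5 = 24 | 6·4 = 24
L: 4·0+2·1+1·0+1·1+3·7 = 24 | 6·4 = 24
Q: 4·1+2·4+1·6+1·6+3·2 = 30 | 6·5 = 30
gcd(4,2,1,1,3,6) = 1

Coefficients: [4, 2, 1, 1, 3, 6]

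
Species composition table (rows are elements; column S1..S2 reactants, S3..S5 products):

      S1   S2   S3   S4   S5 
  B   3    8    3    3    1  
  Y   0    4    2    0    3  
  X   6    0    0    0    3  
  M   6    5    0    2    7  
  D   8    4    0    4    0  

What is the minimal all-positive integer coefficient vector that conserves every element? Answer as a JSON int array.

B: 1·3+4·8 = 35 | 5·3+6·3+2·1 = 35
Y: 1·0+4·4 = 16 | 5·2+6·0+2·3 = 16
X: 1·6+4·0 = 6 | 5·0+6·0+2·3 = 6
M: 1·6+4·5 = 26 | 5·0+6·2+2·7 = 26
D: 1·8+4·4 = 24 | 5·0+6·4+2·0 = 24
gcd(1,4,5,6,2) = 1

Coefficients: [1, 4, 5, 6, 2]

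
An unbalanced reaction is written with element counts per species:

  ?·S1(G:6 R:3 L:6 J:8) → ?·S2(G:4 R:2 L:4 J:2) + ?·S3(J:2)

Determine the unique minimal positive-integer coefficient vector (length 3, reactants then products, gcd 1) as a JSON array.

Coefficients: [2, 3, 5]

G: 2·6 = 12 | 3·4+5·0 = 12
R: 2·3 = 6 | 3·2+5·0 = 6
L: 2·6 = 12 | 3·4+5·0 = 12
J: 2·8 = 16 | 3·2+5·2 = 16
gcd(2,3,5) = 1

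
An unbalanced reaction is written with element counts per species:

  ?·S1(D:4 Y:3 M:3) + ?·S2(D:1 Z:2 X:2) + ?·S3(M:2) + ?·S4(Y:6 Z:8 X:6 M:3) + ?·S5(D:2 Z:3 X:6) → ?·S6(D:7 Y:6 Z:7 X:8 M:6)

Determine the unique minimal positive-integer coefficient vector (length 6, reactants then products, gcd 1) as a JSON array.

D: 6·4+5·1+3·0+2·0+3·2 = 35 | 5·7 = 35
Y: 6·3+5·0+3·0+2·6+3·0 = 30 | 5·6 = 30
Z: 6·0+5·2+3·0+2·8+3·3 = 35 | 5·7 = 35
X: 6·0+5·2+3·0+2·6+3·6 = 40 | 5·8 = 40
M: 6·3+5·0+3·2+2·3+3·0 = 30 | 5·6 = 30
gcd(6,5,3,2,3,5) = 1

Coefficients: [6, 5, 3, 2, 3, 5]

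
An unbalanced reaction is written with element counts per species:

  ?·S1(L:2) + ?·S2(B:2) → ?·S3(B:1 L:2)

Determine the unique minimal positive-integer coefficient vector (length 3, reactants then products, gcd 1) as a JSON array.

B: 2·0+1·2 = 2 | 2·1 = 2
L: 2·2+1·0 = 4 | 2·2 = 4
gcd(2,1,2) = 1

Coefficients: [2, 1, 2]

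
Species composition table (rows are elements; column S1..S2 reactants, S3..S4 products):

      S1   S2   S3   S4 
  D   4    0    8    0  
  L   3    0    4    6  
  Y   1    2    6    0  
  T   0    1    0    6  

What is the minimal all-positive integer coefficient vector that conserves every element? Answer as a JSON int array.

Coefficients: [6, 6, 3, 1]

D: 6·4+6·0 = 24 | 3·8+1·0 = 24
L: 6·3+6·0 = 18 | 3·4+1·6 = 18
Y: 6·1+6·2 = 18 | 3·6+1·0 = 18
T: 6·0+6·1 = 6 | 3·0+1·6 = 6
gcd(6,6,3,1) = 1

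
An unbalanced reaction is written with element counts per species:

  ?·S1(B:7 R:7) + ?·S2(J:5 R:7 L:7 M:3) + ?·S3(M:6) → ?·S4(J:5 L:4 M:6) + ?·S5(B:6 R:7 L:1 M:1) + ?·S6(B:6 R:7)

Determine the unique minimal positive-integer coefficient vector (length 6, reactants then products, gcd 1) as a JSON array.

J: 6·0+1·5+1·0 = 5 | 1·5+3·0+4·0 = 5
B: 6·7+1·0+1·0 = 42 | 1·0+3·6+4·6 = 42
R: 6·7+1·7+1·0 = 49 | 1·0+3·7+4·7 = 49
L: 6·0+1·7+1·0 = 7 | 1·4+3·1+4·0 = 7
M: 6·0+1·3+1·6 = 9 | 1·6+3·1+4·0 = 9
gcd(6,1,1,1,3,4) = 1

Coefficients: [6, 1, 1, 1, 3, 4]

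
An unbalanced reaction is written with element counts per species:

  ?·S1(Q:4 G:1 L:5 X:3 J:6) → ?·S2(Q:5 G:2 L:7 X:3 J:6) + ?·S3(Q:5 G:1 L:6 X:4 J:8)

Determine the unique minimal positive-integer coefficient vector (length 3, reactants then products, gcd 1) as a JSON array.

Q: 5·4 = 20 | 1·5+3·5 = 20
G: 5·1 = 5 | 1·2+3·1 = 5
L: 5·5 = 25 | 1·7+3·6 = 25
X: 5·3 = 15 | 1·3+3·4 = 15
J: 5·6 = 30 | 1·6+3·8 = 30
gcd(5,1,3) = 1

Coefficients: [5, 1, 3]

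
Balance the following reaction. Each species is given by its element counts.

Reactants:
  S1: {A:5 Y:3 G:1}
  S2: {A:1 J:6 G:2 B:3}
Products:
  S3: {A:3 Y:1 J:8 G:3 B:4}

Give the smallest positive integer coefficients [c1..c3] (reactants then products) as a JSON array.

Coefficients: [1, 4, 3]

A: 1·5+4·1 = 9 | 3·3 = 9
Y: 1·3+4·0 = 3 | 3·1 = 3
J: 1·0+4·6 = 24 | 3·8 = 24
G: 1·1+4·2 = 9 | 3·3 = 9
B: 1·0+4·3 = 12 | 3·4 = 12
gcd(1,4,3) = 1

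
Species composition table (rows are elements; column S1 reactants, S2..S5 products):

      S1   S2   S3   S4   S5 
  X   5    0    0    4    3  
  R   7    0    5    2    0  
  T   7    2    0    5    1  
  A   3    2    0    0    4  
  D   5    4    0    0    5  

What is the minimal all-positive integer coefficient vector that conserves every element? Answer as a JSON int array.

Coefficients: [6, 5, 6, 6, 2]

X: 6·5 = 30 | 5·0+6·0+6·4+2·3 = 30
R: 6·7 = 42 | 5·0+6·5+6·2+2·0 = 42
T: 6·7 = 42 | 5·2+6·0+6·5+2·1 = 42
A: 6·3 = 18 | 5·2+6·0+6·0+2·4 = 18
D: 6·5 = 30 | 5·4+6·0+6·0+2·5 = 30
gcd(6,5,6,6,2) = 1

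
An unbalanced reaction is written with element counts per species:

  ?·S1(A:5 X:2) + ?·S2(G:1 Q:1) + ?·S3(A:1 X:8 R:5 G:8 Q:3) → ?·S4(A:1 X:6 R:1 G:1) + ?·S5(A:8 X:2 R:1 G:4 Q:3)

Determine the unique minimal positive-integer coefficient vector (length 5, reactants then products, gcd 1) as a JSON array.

A: 5·5+6·0+1·1 = 26 | 2·1+3·8 = 26
X: 5·2+6·0+1·8 = 18 | 2·6+3·2 = 18
R: 5·0+6·0+1·5 = 5 | 2·1+3·1 = 5
G: 5·0+6·1+1·8 = 14 | 2·1+3·4 = 14
Q: 5·0+6·1+1·3 = 9 | 2·0+3·3 = 9
gcd(5,6,1,2,3) = 1

Coefficients: [5, 6, 1, 2, 3]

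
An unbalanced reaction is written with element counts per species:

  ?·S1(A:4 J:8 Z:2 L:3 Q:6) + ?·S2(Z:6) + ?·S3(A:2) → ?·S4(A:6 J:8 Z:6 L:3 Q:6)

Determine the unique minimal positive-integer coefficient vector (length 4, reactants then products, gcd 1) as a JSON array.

Coefficients: [3, 2, 3, 3]

A: 3·4+2·0+3·2 = 18 | 3·6 = 18
J: 3·8+2·0+3·0 = 24 | 3·8 = 24
Z: 3·2+2·6+3·0 = 18 | 3·6 = 18
L: 3·3+2·0+3·0 = 9 | 3·3 = 9
Q: 3·6+2·0+3·0 = 18 | 3·6 = 18
gcd(3,2,3,3) = 1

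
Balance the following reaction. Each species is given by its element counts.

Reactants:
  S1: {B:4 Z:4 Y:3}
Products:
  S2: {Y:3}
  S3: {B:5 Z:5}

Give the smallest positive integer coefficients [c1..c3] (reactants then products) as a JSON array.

B: 5·4 = 20 | 5·0+4·5 = 20
Z: 5·4 = 20 | 5·0+4·5 = 20
Y: 5·3 = 15 | 5·3+4·0 = 15
gcd(5,5,4) = 1

Coefficients: [5, 5, 4]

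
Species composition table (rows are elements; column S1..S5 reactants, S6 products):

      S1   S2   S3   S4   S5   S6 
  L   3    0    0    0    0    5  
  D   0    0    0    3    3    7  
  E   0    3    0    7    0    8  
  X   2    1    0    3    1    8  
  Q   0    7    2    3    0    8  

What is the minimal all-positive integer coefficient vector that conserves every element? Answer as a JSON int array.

Coefficients: [5, 1, 4, 3, 4, 3]

L: 5·3+1·0+4·0+3·0+4·0 = 15 | 3·5 = 15
D: 5·0+1·0+4·0+3·3+4·3 = 21 | 3·7 = 21
E: 5·0+1·3+4·0+3·7+4·0 = 24 | 3·8 = 24
X: 5·2+1·1+4·0+3·3+4·1 = 24 | 3·8 = 24
Q: 5·0+1·7+4·2+3·3+4·0 = 24 | 3·8 = 24
gcd(5,1,4,3,4,3) = 1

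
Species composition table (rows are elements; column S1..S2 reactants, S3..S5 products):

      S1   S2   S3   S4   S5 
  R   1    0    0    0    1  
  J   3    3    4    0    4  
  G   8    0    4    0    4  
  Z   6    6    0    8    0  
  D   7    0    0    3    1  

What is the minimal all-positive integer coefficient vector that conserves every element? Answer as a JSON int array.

Coefficients: [3, 5, 3, 6, 3]

R: 3·1+5·0 = 3 | 3·0+6·0+3·1 = 3
J: 3·3+5·3 = 24 | 3·4+6·0+3·4 = 24
G: 3·8+5·0 = 24 | 3·4+6·0+3·4 = 24
Z: 3·6+5·6 = 48 | 3·0+6·8+3·0 = 48
D: 3·7+5·0 = 21 | 3·0+6·3+3·1 = 21
gcd(3,5,3,6,3) = 1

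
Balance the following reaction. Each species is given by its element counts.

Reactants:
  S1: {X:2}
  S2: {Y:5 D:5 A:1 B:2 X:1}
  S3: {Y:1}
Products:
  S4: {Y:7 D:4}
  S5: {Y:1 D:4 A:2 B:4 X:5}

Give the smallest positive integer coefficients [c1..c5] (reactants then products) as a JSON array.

Y: 3·0+4·5+3·1 = 23 | 3·7+2·1 = 23
D: 3·0+4·5+3·0 = 20 | 3·4+2·4 = 20
A: 3·0+4·1+3·0 = 4 | 3·0+2·2 = 4
B: 3·0+4·2+3·0 = 8 | 3·0+2·4 = 8
X: 3·2+4·1+3·0 = 10 | 3·0+2·5 = 10
gcd(3,4,3,3,2) = 1

Coefficients: [3, 4, 3, 3, 2]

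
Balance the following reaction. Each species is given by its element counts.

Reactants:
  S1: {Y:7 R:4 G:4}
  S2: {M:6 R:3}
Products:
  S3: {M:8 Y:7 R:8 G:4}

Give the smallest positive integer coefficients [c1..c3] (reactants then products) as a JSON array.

Coefficients: [3, 4, 3]

M: 3·0+4·6 = 24 | 3·8 = 24
Y: 3·7+4·0 = 21 | 3·7 = 21
R: 3·4+4·3 = 24 | 3·8 = 24
G: 3·4+4·0 = 12 | 3·4 = 12
gcd(3,4,3) = 1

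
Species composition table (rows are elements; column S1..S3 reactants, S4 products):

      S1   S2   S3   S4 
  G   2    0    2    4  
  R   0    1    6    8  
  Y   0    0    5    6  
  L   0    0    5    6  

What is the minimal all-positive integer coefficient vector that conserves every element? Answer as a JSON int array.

Coefficients: [4, 4, 6, 5]

G: 4·2+4·0+6·2 = 20 | 5·4 = 20
R: 4·0+4·1+6·6 = 40 | 5·8 = 40
Y: 4·0+4·0+6·5 = 30 | 5·6 = 30
L: 4·0+4·0+6·5 = 30 | 5·6 = 30
gcd(4,4,6,5) = 1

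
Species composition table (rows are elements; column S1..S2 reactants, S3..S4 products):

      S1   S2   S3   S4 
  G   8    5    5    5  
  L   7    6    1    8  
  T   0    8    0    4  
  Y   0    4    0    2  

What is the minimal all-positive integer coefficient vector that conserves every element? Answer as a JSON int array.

G: 5·8+3·5 = 55 | 5·5+6·5 = 55
L: 5·7+3·6 = 53 | 5·1+6·8 = 53
T: 5·0+3·8 = 24 | 5·0+6·4 = 24
Y: 5·0+3·4 = 12 | 5·0+6·2 = 12
gcd(5,3,5,6) = 1

Coefficients: [5, 3, 5, 6]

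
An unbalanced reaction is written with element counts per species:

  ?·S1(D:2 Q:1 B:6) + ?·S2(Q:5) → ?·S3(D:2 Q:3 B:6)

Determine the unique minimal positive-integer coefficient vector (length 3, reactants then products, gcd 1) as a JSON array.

Coefficients: [5, 2, 5]

D: 5·2+2·0 = 10 | 5·2 = 10
Q: 5·1+2·5 = 15 | 5·3 = 15
B: 5·6+2·0 = 30 | 5·6 = 30
gcd(5,2,5) = 1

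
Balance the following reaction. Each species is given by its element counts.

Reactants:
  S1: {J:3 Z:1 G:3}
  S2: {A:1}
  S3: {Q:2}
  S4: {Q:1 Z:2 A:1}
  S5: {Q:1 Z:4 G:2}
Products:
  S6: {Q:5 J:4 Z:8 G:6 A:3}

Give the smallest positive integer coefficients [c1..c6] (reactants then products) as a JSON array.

Coefficients: [4, 5, 4, 4, 3, 3]

Q: 4·0+5·0+4·2+4·1+3·1 = 15 | 3·5 = 15
J: 4·3+5·0+4·0+4·0+3·0 = 12 | 3·4 = 12
Z: 4·1+5·0+4·0+4·2+3·4 = 24 | 3·8 = 24
G: 4·3+5·0+4·0+4·0+3·2 = 18 | 3·6 = 18
A: 4·0+5·1+4·0+4·1+3·0 = 9 | 3·3 = 9
gcd(4,5,4,4,3,3) = 1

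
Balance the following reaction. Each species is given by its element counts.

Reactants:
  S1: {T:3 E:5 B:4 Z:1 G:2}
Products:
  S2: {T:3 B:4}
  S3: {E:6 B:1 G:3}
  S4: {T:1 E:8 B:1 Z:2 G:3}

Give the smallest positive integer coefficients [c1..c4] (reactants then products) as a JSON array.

Coefficients: [6, 5, 1, 3]

T: 6·3 = 18 | 5·3+1·0+3·1 = 18
E: 6·5 = 30 | 5·0+1·6+3·8 = 30
B: 6·4 = 24 | 5·4+1·1+3·1 = 24
Z: 6·1 = 6 | 5·0+1·0+3·2 = 6
G: 6·2 = 12 | 5·0+1·3+3·3 = 12
gcd(6,5,1,3) = 1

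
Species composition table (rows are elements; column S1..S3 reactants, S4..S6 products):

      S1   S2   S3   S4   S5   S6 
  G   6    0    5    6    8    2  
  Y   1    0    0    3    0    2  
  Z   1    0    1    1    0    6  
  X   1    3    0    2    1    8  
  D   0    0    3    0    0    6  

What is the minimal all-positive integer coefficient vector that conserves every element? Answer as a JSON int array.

G: 5·6+3·0+2·5 = 40 | 1·6+4·8+1·2 = 40
Y: 5·1+3·0+2·0 = 5 | 1·3+4·0+1·2 = 5
Z: 5·1+3·0+2·1 = 7 | 1·1+4·0+1·6 = 7
X: 5·1+3·3+2·0 = 14 | 1·2+4·1+1·8 = 14
D: 5·0+3·0+2·3 = 6 | 1·0+4·0+1·6 = 6
gcd(5,3,2,1,4,1) = 1

Coefficients: [5, 3, 2, 1, 4, 1]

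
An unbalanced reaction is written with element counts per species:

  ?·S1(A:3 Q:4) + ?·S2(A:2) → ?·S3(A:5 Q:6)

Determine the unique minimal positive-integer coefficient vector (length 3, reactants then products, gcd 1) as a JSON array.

Coefficients: [6, 1, 4]

A: 6·3+1·2 = 20 | 4·5 = 20
Q: 6·4+1·0 = 24 | 4·6 = 24
gcd(6,1,4) = 1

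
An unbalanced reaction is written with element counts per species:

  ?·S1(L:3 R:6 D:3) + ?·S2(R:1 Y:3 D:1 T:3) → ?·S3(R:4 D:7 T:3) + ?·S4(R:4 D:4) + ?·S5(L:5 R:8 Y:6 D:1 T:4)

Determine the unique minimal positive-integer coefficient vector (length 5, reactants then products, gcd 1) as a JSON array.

L: 5·3+6·0 = 15 | 2·0+1·0+3·5 = 15
R: 5·6+6·1 = 36 | 2·4+1·4+3·8 = 36
Y: 5·0+6·3 = 18 | 2·0+1·0+3·6 = 18
D: 5·3+6·1 = 21 | 2·7+1·4+3·1 = 21
T: 5·0+6·3 = 18 | 2·3+1·0+3·4 = 18
gcd(5,6,2,1,3) = 1

Coefficients: [5, 6, 2, 1, 3]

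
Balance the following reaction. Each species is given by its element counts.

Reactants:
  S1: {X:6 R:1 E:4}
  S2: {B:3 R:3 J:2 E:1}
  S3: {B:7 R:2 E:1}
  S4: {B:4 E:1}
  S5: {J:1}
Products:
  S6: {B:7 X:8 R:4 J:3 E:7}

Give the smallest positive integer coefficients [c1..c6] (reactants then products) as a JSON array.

Coefficients: [4, 2, 1, 2, 5, 3]

B: 4·0+2·3+1·7+2·4+5·0 = 21 | 3·7 = 21
X: 4·6+2·0+1·0+2·0+5·0 = 24 | 3·8 = 24
R: 4·1+2·3+1·2+2·0+5·0 = 12 | 3·4 = 12
J: 4·0+2·2+1·0+2·0+5·1 = 9 | 3·3 = 9
E: 4·4+2·1+1·1+2·1+5·0 = 21 | 3·7 = 21
gcd(4,2,1,2,5,3) = 1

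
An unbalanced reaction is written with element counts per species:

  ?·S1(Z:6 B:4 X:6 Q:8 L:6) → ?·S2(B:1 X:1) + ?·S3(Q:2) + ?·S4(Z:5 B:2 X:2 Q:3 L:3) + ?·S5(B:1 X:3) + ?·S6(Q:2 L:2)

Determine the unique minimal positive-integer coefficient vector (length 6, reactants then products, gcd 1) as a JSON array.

Z: 5·6 = 30 | 3·0+5·0+6·5+5·0+6·0 = 30
B: 5·4 = 20 | 3·1+5·0+6·2+5·1+6·0 = 20
X: 5·6 = 30 | 3·1+5·0+6·2+5·3+6·0 = 30
Q: 5·8 = 40 | 3·0+5·2+6·3+5·0+6·2 = 40
L: 5·6 = 30 | 3·0+5·0+6·3+5·0+6·2 = 30
gcd(5,3,5,6,5,6) = 1

Coefficients: [5, 3, 5, 6, 5, 6]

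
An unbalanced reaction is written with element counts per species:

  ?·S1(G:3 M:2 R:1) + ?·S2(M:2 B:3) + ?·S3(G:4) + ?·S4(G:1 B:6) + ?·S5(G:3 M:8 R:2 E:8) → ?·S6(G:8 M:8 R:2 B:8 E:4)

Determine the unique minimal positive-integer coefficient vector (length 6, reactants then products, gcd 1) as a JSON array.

Coefficients: [6, 6, 4, 5, 3, 6]

G: 6·3+6·0+4·4+5·1+3·3 = 48 | 6·8 = 48
M: 6·2+6·2+4·0+5·0+3·8 = 48 | 6·8 = 48
R: 6·1+6·0+4·0+5·0+3·2 = 12 | 6·2 = 12
B: 6·0+6·3+4·0+5·6+3·0 = 48 | 6·8 = 48
E: 6·0+6·0+4·0+5·0+3·8 = 24 | 6·4 = 24
gcd(6,6,4,5,3,6) = 1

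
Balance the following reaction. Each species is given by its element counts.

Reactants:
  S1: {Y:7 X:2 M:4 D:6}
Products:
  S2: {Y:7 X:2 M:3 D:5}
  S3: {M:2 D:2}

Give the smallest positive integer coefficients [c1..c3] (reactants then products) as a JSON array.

Coefficients: [2, 2, 1]

Y: 2·7 = 14 | 2·7+1·0 = 14
X: 2·2 = 4 | 2·2+1·0 = 4
M: 2·4 = 8 | 2·3+1·2 = 8
D: 2·6 = 12 | 2·5+1·2 = 12
gcd(2,2,1) = 1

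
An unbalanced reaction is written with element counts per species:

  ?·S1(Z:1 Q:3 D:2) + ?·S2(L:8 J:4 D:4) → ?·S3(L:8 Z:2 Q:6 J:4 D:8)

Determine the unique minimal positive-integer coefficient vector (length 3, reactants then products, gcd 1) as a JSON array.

Coefficients: [2, 1, 1]

L: 2·0+1·8 = 8 | 1·8 = 8
Z: 2·1+1·0 = 2 | 1·2 = 2
Q: 2·3+1·0 = 6 | 1·6 = 6
J: 2·0+1·4 = 4 | 1·4 = 4
D: 2·2+1·4 = 8 | 1·8 = 8
gcd(2,1,1) = 1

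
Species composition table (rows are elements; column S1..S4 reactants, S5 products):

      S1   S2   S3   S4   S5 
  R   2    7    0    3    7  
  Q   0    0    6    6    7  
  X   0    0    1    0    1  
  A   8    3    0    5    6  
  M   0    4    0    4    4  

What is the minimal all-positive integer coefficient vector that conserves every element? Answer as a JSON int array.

Coefficients: [2, 5, 6, 1, 6]

R: 2·2+5·7+6·0+1·3 = 42 | 6·7 = 42
Q: 2·0+5·0+6·6+1·6 = 42 | 6·7 = 42
X: 2·0+5·0+6·1+1·0 = 6 | 6·1 = 6
A: 2·8+5·3+6·0+1·5 = 36 | 6·6 = 36
M: 2·0+5·4+6·0+1·4 = 24 | 6·4 = 24
gcd(2,5,6,1,6) = 1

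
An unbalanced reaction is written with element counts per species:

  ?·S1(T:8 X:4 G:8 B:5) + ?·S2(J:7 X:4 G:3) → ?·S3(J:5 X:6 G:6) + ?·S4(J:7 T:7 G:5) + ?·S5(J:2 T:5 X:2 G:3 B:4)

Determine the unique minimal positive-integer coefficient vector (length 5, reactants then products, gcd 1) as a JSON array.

J: 4·0+6·7 = 42 | 5·5+1·7+5·2 = 42
T: 4·8+6·0 = 32 | 5·0+1·7+5·5 = 32
X: 4·4+6·4 = 40 | 5·6+1·0+5·2 = 40
G: 4·8+6·3 = 50 | 5·6+1·5+5·3 = 50
B: 4·5+6·0 = 20 | 5·0+1·0+5·4 = 20
gcd(4,6,5,1,5) = 1

Coefficients: [4, 6, 5, 1, 5]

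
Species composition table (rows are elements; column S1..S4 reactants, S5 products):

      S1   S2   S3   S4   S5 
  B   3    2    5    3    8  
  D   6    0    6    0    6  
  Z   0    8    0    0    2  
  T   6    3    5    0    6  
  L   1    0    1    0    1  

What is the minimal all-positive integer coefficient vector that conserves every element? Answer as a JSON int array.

B: 1·3+1·2+3·5+4·3 = 32 | 4·8 = 32
D: 1·6+1·0+3·6+4·0 = 24 | 4·6 = 24
Z: 1·0+1·8+3·0+4·0 = 8 | 4·2 = 8
T: 1·6+1·3+3·5+4·0 = 24 | 4·6 = 24
L: 1·1+1·0+3·1+4·0 = 4 | 4·1 = 4
gcd(1,1,3,4,4) = 1

Coefficients: [1, 1, 3, 4, 4]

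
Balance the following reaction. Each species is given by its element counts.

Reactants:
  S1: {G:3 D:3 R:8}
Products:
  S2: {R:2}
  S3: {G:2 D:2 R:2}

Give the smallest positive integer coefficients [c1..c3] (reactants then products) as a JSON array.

G: 2·3 = 6 | 5·0+3·2 = 6
D: 2·3 = 6 | 5·0+3·2 = 6
R: 2·8 = 16 | 5·2+3·2 = 16
gcd(2,5,3) = 1

Coefficients: [2, 5, 3]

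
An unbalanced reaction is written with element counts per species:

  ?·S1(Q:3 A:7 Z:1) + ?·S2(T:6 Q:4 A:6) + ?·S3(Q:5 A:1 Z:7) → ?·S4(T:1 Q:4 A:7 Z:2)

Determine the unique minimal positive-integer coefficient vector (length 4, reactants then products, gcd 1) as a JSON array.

T: 5·0+1·6+1·0 = 6 | 6·1 = 6
Q: 5·3+1·4+1·5 = 24 | 6·4 = 24
A: 5·7+1·6+1·1 = 42 | 6·7 = 42
Z: 5·1+1·0+1·7 = 12 | 6·2 = 12
gcd(5,1,1,6) = 1

Coefficients: [5, 1, 1, 6]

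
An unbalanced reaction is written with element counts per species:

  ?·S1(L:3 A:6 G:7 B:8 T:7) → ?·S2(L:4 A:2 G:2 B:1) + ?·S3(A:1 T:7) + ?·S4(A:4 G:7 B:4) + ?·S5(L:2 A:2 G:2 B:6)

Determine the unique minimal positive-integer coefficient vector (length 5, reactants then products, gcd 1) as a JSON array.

L: 6·3 = 18 | 2·4+6·0+4·0+5·2 = 18
A: 6·6 = 36 | 2·2+6·1+4·4+5·2 = 36
G: 6·7 = 42 | 2·2+6·0+4·7+5·2 = 42
B: 6·8 = 48 | 2·1+6·0+4·4+5·6 = 48
T: 6·7 = 42 | 2·0+6·7+4·0+5·0 = 42
gcd(6,2,6,4,5) = 1

Coefficients: [6, 2, 6, 4, 5]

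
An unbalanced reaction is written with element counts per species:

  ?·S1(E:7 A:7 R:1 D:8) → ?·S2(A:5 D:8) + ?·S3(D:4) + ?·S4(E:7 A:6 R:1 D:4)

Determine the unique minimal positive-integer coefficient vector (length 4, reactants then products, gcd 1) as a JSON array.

E: 5·7 = 35 | 1·0+3·0+5·7 = 35
A: 5·7 = 35 | 1·5+3·0+5·6 = 35
R: 5·1 = 5 | 1·0+3·0+5·1 = 5
D: 5·8 = 40 | 1·8+3·4+5·4 = 40
gcd(5,1,3,5) = 1

Coefficients: [5, 1, 3, 5]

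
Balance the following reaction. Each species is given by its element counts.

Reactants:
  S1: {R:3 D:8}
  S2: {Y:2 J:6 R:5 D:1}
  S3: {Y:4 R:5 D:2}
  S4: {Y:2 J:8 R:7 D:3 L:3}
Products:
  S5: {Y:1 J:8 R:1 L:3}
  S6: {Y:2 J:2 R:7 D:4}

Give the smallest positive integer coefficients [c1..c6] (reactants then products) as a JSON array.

Coefficients: [1, 2, 1, 4, 4, 6]

Y: 1·0+2·2+1·4+4·2 = 16 | 4·1+6·2 = 16
J: 1·0+2·6+1·0+4·8 = 44 | 4·8+6·2 = 44
R: 1·3+2·5+1·5+4·7 = 46 | 4·1+6·7 = 46
D: 1·8+2·1+1·2+4·3 = 24 | 4·0+6·4 = 24
L: 1·0+2·0+1·0+4·3 = 12 | 4·3+6·0 = 12
gcd(1,2,1,4,4,6) = 1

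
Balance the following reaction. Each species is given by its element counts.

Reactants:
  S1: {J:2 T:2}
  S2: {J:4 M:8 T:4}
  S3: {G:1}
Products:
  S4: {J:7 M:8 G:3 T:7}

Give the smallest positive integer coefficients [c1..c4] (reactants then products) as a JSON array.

J: 3·2+2·4+6·0 = 14 | 2·7 = 14
M: 3·0+2·8+6·0 = 16 | 2·8 = 16
G: 3·0+2·0+6·1 = 6 | 2·3 = 6
T: 3·2+2·4+6·0 = 14 | 2·7 = 14
gcd(3,2,6,2) = 1

Coefficients: [3, 2, 6, 2]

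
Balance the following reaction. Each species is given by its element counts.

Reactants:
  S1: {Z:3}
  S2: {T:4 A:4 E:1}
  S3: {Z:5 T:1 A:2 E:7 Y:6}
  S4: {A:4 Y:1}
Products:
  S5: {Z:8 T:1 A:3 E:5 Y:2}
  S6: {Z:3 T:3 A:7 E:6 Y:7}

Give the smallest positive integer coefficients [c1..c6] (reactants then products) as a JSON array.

Coefficients: [3, 3, 6, 5, 3, 5]

Z: 3·3+3·0+6·5+5·0 = 39 | 3·8+5·3 = 39
T: 3·0+3·4+6·1+5·0 = 18 | 3·1+5·3 = 18
A: 3·0+3·4+6·2+5·4 = 44 | 3·3+5·7 = 44
E: 3·0+3·1+6·7+5·0 = 45 | 3·5+5·6 = 45
Y: 3·0+3·0+6·6+5·1 = 41 | 3·2+5·7 = 41
gcd(3,3,6,5,3,5) = 1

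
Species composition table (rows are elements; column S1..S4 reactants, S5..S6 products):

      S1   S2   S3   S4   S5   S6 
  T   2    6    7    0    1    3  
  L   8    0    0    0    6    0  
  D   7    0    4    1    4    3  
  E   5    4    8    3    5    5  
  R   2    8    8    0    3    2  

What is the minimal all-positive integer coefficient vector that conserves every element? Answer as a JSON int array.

Coefficients: [3, 1, 1, 6, 4, 5]

T: 3·2+1·6+1·7+6·0 = 19 | 4·1+5·3 = 19
L: 3·8+1·0+1·0+6·0 = 24 | 4·6+5·0 = 24
D: 3·7+1·0+1·4+6·1 = 31 | 4·4+5·3 = 31
E: 3·5+1·4+1·8+6·3 = 45 | 4·5+5·5 = 45
R: 3·2+1·8+1·8+6·0 = 22 | 4·3+5·2 = 22
gcd(3,1,1,6,4,5) = 1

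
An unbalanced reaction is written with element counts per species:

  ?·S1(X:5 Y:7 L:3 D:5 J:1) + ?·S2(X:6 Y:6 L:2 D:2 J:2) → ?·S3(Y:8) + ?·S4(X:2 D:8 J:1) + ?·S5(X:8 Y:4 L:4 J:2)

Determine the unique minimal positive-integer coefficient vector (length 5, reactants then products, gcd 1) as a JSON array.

Coefficients: [4, 6, 5, 4, 6]

X: 4·5+6·6 = 56 | 5·0+4·2+6·8 = 56
Y: 4·7+6·6 = 64 | 5·8+4·0+6·4 = 64
L: 4·3+6·2 = 24 | 5·0+4·0+6·4 = 24
D: 4·5+6·2 = 32 | 5·0+4·8+6·0 = 32
J: 4·1+6·2 = 16 | 5·0+4·1+6·2 = 16
gcd(4,6,5,4,6) = 1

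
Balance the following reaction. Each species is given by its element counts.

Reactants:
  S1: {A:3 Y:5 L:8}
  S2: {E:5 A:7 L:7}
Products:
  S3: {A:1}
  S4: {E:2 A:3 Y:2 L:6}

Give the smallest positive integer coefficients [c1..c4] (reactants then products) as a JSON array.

E: 2·0+2·5 = 10 | 5·0+5·2 = 10
A: 2·3+2·7 = 20 | 5·1+5·3 = 20
Y: 2·5+2·0 = 10 | 5·0+5·2 = 10
L: 2·8+2·7 = 30 | 5·0+5·6 = 30
gcd(2,2,5,5) = 1

Coefficients: [2, 2, 5, 5]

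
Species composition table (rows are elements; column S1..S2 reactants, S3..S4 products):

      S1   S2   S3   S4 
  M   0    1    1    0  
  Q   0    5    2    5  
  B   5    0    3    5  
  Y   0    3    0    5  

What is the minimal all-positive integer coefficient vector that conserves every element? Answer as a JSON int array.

Coefficients: [6, 5, 5, 3]

M: 6·0+5·1 = 5 | 5·1+3·0 = 5
Q: 6·0+5·5 = 25 | 5·2+3·5 = 25
B: 6·5+5·0 = 30 | 5·3+3·5 = 30
Y: 6·0+5·3 = 15 | 5·0+3·5 = 15
gcd(6,5,5,3) = 1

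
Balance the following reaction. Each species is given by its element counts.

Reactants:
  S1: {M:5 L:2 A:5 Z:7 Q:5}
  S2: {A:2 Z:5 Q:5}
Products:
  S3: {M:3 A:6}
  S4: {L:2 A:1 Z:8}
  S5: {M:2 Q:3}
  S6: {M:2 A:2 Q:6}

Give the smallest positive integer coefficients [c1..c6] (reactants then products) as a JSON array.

M: 5·5+1·0 = 25 | 3·3+5·0+6·2+2·2 = 25
L: 5·2+1·0 = 10 | 3·0+5·2+6·0+2·0 = 10
A: 5·5+1·2 = 27 | 3·6+5·1+6·0+2·2 = 27
Z: 5·7+1·5 = 40 | 3·0+5·8+6·0+2·0 = 40
Q: 5·5+1·5 = 30 | 3·0+5·0+6·3+2·6 = 30
gcd(5,1,3,5,6,2) = 1

Coefficients: [5, 1, 3, 5, 6, 2]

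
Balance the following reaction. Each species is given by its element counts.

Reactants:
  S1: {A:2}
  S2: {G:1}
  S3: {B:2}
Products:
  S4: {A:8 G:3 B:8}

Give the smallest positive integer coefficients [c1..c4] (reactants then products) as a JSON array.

Coefficients: [4, 3, 4, 1]

A: 4·2+3·0+4·0 = 8 | 1·8 = 8
G: 4·0+3·1+4·0 = 3 | 1·3 = 3
B: 4·0+3·0+4·2 = 8 | 1·8 = 8
gcd(4,3,4,1) = 1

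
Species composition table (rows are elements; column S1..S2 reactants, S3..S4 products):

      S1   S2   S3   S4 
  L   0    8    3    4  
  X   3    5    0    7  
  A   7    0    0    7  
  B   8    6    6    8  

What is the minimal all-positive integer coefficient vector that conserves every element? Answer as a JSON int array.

L: 5·0+4·8 = 32 | 4·3+5·4 = 32
X: 5·3+4·5 = 35 | 4·0+5·7 = 35
A: 5·7+4·0 = 35 | 4·0+5·7 = 35
B: 5·8+4·6 = 64 | 4·6+5·8 = 64
gcd(5,4,4,5) = 1

Coefficients: [5, 4, 4, 5]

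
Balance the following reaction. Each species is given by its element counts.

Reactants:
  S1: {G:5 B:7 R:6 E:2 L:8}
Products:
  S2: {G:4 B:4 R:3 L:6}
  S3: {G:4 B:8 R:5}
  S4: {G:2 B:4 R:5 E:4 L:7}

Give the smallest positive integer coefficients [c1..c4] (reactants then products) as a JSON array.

G: 4·5 = 20 | 3·4+1·4+2·2 = 20
B: 4·7 = 28 | 3·4+1·8+2·4 = 28
R: 4·6 = 24 | 3·3+1·5+2·5 = 24
E: 4·2 = 8 | 3·0+1·0+2·4 = 8
L: 4·8 = 32 | 3·6+1·0+2·7 = 32
gcd(4,3,1,2) = 1

Coefficients: [4, 3, 1, 2]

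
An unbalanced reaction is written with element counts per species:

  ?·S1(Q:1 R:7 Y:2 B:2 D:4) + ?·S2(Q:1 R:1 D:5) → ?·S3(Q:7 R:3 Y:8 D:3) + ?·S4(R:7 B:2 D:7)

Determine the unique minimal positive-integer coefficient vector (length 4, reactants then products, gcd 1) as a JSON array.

Coefficients: [4, 3, 1, 4]

Q: 4·1+3·1 = 7 | 1·7+4·0 = 7
R: 4·7+3·1 = 31 | 1·3+4·7 = 31
Y: 4·2+3·0 = 8 | 1·8+4·0 = 8
B: 4·2+3·0 = 8 | 1·0+4·2 = 8
D: 4·4+3·5 = 31 | 1·3+4·7 = 31
gcd(4,3,1,4) = 1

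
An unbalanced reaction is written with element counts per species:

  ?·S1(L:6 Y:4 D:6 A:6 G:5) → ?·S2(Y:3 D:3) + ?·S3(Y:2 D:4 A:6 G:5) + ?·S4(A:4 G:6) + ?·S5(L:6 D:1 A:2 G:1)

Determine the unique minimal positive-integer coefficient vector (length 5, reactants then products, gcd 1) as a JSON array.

L: 4·6 = 24 | 4·0+2·0+1·0+4·6 = 24
Y: 4·4 = 16 | 4·3+2·2+1·0+4·0 = 16
D: 4·6 = 24 | 4·3+2·4+1·0+4·1 = 24
A: 4·6 = 24 | 4·0+2·6+1·4+4·2 = 24
G: 4·5 = 20 | 4·0+2·5+1·6+4·1 = 20
gcd(4,4,2,1,4) = 1

Coefficients: [4, 4, 2, 1, 4]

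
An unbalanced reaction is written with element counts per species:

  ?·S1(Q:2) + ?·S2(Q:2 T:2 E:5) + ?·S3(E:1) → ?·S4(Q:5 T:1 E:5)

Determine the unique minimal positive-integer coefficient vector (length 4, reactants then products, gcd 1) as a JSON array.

Coefficients: [4, 1, 5, 2]

Q: 4·2+1·2+5·0 = 10 | 2·5 = 10
T: 4·0+1·2+5·0 = 2 | 2·1 = 2
E: 4·0+1·5+5·1 = 10 | 2·5 = 10
gcd(4,1,5,2) = 1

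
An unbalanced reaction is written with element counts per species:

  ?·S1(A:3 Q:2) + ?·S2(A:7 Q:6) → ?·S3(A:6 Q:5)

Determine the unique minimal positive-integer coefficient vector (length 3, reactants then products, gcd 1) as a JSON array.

A: 1·3+3·7 = 24 | 4·6 = 24
Q: 1·2+3·6 = 20 | 4·5 = 20
gcd(1,3,4) = 1

Coefficients: [1, 3, 4]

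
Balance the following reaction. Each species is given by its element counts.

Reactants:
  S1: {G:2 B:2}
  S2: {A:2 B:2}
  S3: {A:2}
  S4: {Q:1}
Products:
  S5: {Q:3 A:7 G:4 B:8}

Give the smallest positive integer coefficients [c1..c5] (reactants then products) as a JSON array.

Q: 4·0+4·0+3·0+6·1 = 6 | 2·3 = 6
A: 4·0+4·2+3·2+6·0 = 14 | 2·7 = 14
G: 4·2+4·0+3·0+6·0 = 8 | 2·4 = 8
B: 4·2+4·2+3·0+6·0 = 16 | 2·8 = 16
gcd(4,4,3,6,2) = 1

Coefficients: [4, 4, 3, 6, 2]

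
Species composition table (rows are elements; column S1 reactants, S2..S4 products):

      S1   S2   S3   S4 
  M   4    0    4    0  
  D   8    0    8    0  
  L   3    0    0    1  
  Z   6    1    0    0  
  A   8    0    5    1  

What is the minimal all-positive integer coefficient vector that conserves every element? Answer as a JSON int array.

M: 1·4 = 4 | 6·0+1·4+3·0 = 4
D: 1·8 = 8 | 6·0+1·8+3·0 = 8
L: 1·3 = 3 | 6·0+1·0+3·1 = 3
Z: 1·6 = 6 | 6·1+1·0+3·0 = 6
A: 1·8 = 8 | 6·0+1·5+3·1 = 8
gcd(1,6,1,3) = 1

Coefficients: [1, 6, 1, 3]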